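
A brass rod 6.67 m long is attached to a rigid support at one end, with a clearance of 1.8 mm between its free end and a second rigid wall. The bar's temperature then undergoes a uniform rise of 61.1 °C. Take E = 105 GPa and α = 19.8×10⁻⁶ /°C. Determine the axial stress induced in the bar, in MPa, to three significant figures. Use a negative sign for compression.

-98.7 MPa

Free thermal expansion αLΔT = 19.8e-6 · 6670 · 61.1 = 8.069 mm.
The walls engage after the gap closes; constrained expansion = 8.069 − 1.8 = 6.269 mm.
The walls impose strain ε = −(6.269)/6670 = -9.3991e-04; σ = Eε = 105000 · -9.3991e-04 = -98.69 MPa.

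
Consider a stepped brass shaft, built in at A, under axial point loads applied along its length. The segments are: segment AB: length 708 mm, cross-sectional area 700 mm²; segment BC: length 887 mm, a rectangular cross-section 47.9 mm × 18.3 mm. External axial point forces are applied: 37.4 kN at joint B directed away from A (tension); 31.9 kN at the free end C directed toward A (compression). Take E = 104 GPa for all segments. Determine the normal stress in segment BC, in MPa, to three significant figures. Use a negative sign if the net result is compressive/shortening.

Internal axial forces (sectioning from the free end, tension +): N_BC = -31.9 kN, N_AB = 5.5 kN.
A_BC = 876.6 mm².
σ_BC = N_BC/A_BC = -31900/876.6 = -36.39 MPa.

-36.4 MPa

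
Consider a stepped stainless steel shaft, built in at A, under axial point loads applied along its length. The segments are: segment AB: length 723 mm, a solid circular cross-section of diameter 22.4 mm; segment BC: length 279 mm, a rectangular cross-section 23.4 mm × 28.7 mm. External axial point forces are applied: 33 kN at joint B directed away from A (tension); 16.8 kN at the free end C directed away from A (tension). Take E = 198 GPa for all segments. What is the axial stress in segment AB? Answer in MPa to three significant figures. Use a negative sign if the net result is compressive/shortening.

126 MPa

Internal axial forces (sectioning from the free end, tension +): N_BC = 16.8 kN, N_AB = 49.8 kN.
A_AB = 394.1 mm².
σ_AB = N_AB/A_AB = 49800/394.1 = 126.4 MPa.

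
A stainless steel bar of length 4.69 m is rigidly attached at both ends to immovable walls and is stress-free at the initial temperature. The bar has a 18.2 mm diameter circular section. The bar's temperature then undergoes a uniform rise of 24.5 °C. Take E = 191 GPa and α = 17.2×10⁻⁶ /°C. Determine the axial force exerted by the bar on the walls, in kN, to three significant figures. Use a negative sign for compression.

-20.9 kN

Free thermal expansion αLΔT = 17.2e-6 · 4690 · 24.5 = 1.976 mm.
The walls impose strain ε = −(1.976)/4690 = -4.2140e-04; σ = Eε = 191000 · -4.2140e-04 = -80.49 MPa.
Wall reaction R = σ·A = -80.49·260.2 = -20940 N = -20.94 kN.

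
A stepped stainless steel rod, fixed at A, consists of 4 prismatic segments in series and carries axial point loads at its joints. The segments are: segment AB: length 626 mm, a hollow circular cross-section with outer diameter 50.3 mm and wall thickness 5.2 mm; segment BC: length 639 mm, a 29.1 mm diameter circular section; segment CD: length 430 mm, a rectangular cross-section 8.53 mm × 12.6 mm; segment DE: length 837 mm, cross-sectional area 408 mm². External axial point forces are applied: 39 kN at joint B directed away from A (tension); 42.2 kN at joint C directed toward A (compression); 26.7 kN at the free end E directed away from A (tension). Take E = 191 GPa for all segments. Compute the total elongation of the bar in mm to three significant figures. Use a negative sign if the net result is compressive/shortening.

0.873 mm

Internal axial forces (sectioning from the free end, tension +): N_DE = 26.7 kN, N_CD = 26.7 kN, N_BC = -15.5 kN, N_AB = 23.5 kN.
A_AB = 736.8 mm².
A_BC = 665.1 mm².
A_CD = 107.5 mm².
δ_AB = 23500·626/(736.8·191000) = 0.1045 mm
δ_BC = -15500·639/(665.1·191000) = -0.07797 mm
δ_CD = 26700·430/(107.5·191000) = 0.5593 mm
δ_DE = 26700·837/(408·191000) = 0.2868 mm
δ = Σδ_i = 0.8726 mm.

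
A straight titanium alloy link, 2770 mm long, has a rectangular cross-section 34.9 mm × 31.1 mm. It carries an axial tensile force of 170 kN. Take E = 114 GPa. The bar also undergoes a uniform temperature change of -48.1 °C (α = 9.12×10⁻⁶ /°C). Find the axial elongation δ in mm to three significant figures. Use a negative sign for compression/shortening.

A = 1085 mm².
δ_mech = NL/(AE) = 170000·2770/(1085·114000) = 3.806 mm.
δ_thermal = αLΔT = 9.12e-6·2770·-48.1 = -1.215 mm.
δ = δ_mech + δ_thermal = 2.591 mm.

2.59 mm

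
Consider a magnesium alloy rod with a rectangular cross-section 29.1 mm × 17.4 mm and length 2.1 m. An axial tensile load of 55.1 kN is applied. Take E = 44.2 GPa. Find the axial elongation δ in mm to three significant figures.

5.17 mm

A = 506.3 mm².
δ_mech = NL/(AE) = 55100·2100/(506.3·44200) = 5.17 mm.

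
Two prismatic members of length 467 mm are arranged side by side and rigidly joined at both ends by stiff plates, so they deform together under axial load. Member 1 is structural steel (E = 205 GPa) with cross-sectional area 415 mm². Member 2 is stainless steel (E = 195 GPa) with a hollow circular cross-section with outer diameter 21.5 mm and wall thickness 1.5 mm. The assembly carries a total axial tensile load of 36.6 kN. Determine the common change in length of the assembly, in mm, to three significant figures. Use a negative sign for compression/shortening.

0.165 mm

A_2 = 94.25 mm².
Equal strain + equilibrium ⇒ each member carries load in proportion to AE: A₁E₁ = 85080000 N, A₂E₂ = 18380000 N, ΣAE = 103500000 N.
δ = PL/ΣAE = 36600·467/103500000 = 0.1652 mm.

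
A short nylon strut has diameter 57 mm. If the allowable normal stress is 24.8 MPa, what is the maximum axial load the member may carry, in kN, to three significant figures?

A = 2552 mm².
P_max = σ_allow · A = 24.8 · 2552 = 63280 N = 63.28 kN.

63.3 kN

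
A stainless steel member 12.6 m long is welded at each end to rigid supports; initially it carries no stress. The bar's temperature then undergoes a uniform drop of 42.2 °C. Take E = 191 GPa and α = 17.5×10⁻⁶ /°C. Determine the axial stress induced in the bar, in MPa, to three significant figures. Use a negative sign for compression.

Free thermal expansion αLΔT = 17.5e-6 · 12600 · -42.2 = -9.305 mm.
The walls impose strain ε = −(-9.305)/12600 = 7.3850e-04; σ = Eε = 191000 · 7.3850e-04 = 141.1 MPa.

141 MPa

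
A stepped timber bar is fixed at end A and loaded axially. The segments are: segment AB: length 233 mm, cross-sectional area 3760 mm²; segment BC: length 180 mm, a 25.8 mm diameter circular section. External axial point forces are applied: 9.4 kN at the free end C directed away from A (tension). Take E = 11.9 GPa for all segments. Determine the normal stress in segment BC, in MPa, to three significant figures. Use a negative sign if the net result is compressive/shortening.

18.0 MPa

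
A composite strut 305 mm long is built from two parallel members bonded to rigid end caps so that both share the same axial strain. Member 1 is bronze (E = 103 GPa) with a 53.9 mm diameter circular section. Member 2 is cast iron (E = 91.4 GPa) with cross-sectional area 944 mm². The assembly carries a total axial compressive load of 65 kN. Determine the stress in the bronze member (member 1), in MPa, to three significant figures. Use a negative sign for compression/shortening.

A_1 = 2282 mm².
Equal strain + equilibrium ⇒ each member carries load in proportion to AE: A₁E₁ = 235000000 N, A₂E₂ = 86280000 N, ΣAE = 321300000 N.
σ₁ = P·E₁/ΣAE = -65000·103000/321300000 = -20.84 MPa.

-20.8 MPa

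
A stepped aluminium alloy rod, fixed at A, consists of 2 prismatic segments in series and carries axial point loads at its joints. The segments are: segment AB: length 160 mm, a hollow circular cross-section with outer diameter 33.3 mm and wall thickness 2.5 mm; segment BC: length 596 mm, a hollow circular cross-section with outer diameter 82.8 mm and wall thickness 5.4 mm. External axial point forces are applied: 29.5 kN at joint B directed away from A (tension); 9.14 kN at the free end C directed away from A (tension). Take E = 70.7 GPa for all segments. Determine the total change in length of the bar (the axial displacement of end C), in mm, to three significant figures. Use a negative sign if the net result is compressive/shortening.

0.420 mm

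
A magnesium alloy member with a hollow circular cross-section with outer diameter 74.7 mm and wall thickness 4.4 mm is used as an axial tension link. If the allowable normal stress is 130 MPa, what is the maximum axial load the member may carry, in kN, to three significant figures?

126 kN

A = 971.8 mm².
P_max = σ_allow · A = 130 · 971.8 = 126300 N = 126.3 kN.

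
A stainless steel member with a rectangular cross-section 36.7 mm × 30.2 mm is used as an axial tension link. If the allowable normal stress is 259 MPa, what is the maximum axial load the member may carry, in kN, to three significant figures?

A = 1108 mm².
P_max = σ_allow · A = 259 · 1108 = 287100 N = 287.1 kN.

287 kN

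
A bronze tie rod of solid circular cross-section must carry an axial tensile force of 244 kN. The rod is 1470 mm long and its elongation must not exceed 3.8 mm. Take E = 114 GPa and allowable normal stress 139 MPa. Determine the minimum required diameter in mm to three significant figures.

47.3 mm

Required area A ≥ P/σ_allow = 244000/139 = 1755 mm².
For a solid circular section, d ≥ √(4A/π) = 47.28 mm.
Elongation limit: A ≥ PL/(Eδ_allow) = 244000·1470/(114000·3.8) = 828 mm² ⇒ d ≥ 32.47 mm.
The stress limit governs.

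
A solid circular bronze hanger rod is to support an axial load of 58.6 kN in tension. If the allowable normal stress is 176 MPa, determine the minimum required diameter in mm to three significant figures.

20.6 mm

Required area A ≥ P/σ_allow = 58600/176 = 333 mm².
For a solid circular section, d ≥ √(4A/π) = 20.59 mm.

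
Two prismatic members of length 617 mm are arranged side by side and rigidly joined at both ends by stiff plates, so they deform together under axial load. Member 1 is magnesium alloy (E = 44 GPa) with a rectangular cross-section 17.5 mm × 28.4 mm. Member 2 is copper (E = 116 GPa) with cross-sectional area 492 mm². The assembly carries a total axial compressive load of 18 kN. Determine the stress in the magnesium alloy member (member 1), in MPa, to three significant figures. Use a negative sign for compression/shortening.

A_1 = 497 mm².
Equal strain + equilibrium ⇒ each member carries load in proportion to AE: A₁E₁ = 21870000 N, A₂E₂ = 57070000 N, ΣAE = 78940000 N.
σ₁ = P·E₁/ΣAE = -18000·44000/78940000 = -10.03 MPa.

-10.0 MPa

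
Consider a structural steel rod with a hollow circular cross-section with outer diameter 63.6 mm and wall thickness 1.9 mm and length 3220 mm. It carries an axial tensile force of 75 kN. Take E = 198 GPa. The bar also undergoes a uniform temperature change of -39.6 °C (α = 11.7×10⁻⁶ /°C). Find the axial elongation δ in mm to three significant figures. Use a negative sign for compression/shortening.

A = 368.3 mm².
δ_mech = NL/(AE) = 75000·3220/(368.3·198000) = 3.312 mm.
δ_thermal = αLΔT = 11.7e-6·3220·-39.6 = -1.492 mm.
δ = δ_mech + δ_thermal = 1.82 mm.

1.82 mm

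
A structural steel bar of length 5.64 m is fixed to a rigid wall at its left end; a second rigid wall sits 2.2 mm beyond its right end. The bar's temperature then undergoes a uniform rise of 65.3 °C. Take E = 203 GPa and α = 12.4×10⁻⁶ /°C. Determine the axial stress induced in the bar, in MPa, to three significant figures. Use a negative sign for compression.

Free thermal expansion αLΔT = 12.4e-6 · 5640 · 65.3 = 4.567 mm.
The walls engage after the gap closes; constrained expansion = 4.567 − 2.2 = 2.367 mm.
The walls impose strain ε = −(2.367)/5640 = -4.1965e-04; σ = Eε = 203000 · -4.1965e-04 = -85.19 MPa.

-85.2 MPa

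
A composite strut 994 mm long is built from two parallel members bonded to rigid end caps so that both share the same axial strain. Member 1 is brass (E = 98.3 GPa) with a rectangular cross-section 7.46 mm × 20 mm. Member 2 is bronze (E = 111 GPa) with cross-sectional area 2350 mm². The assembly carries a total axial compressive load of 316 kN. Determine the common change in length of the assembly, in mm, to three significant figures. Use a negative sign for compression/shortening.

-1.14 mm

A_1 = 149.2 mm².
Equal strain + equilibrium ⇒ each member carries load in proportion to AE: A₁E₁ = 14670000 N, A₂E₂ = 260800000 N, ΣAE = 275500000 N.
δ = PL/ΣAE = -316000·994/275500000 = -1.14 mm.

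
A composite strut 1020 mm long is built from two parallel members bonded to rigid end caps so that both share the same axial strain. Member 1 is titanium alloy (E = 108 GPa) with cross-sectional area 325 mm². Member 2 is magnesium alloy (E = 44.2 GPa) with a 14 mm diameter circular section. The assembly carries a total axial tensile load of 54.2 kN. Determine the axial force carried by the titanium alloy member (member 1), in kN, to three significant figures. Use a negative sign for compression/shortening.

A_2 = 153.9 mm².
Equal strain + equilibrium ⇒ each member carries load in proportion to AE: A₁E₁ = 35100000 N, A₂E₂ = 6804000 N, ΣAE = 41900000 N.
F₁ = P·A₁E₁/ΣAE = 54200·35100000/41900000 = 45400 N.

45.4 kN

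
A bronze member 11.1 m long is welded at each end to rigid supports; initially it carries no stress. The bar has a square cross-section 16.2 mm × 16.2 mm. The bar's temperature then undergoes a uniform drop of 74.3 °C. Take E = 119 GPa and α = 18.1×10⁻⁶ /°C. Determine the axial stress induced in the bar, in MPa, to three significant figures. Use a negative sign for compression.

160 MPa

Free thermal expansion αLΔT = 18.1e-6 · 11100 · -74.3 = -14.93 mm.
The walls impose strain ε = −(-14.93)/11100 = 1.3448e-03; σ = Eε = 119000 · 1.3448e-03 = 160 MPa.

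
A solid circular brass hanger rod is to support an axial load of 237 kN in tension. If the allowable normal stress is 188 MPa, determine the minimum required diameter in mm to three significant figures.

Required area A ≥ P/σ_allow = 237000/188 = 1261 mm².
For a solid circular section, d ≥ √(4A/π) = 40.06 mm.

40.1 mm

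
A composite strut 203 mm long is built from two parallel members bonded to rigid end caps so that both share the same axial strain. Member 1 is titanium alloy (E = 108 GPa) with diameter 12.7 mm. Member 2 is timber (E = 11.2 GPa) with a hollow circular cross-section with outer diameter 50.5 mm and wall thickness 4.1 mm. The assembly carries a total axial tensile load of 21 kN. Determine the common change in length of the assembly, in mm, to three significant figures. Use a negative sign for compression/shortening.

0.209 mm

A_1 = 126.7 mm².
A_2 = 597.7 mm².
Equal strain + equilibrium ⇒ each member carries load in proportion to AE: A₁E₁ = 13680000 N, A₂E₂ = 6694000 N, ΣAE = 20370000 N.
δ = PL/ΣAE = 21000·203/20370000 = 0.2092 mm.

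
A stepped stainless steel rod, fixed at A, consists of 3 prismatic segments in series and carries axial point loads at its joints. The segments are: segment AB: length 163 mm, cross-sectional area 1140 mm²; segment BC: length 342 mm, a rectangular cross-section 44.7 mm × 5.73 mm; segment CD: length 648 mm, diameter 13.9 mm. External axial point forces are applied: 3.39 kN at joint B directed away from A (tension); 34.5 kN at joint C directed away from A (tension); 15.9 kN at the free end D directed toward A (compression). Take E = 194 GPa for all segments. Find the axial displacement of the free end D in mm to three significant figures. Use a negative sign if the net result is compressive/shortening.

Internal axial forces (sectioning from the free end, tension +): N_CD = -15.9 kN, N_BC = 18.6 kN, N_AB = 21.99 kN.
A_BC = 256.1 mm².
A_CD = 151.7 mm².
δ_AB = 21990·163/(1140·194000) = 0.01621 mm
δ_BC = 18600·342/(256.1·194000) = 0.128 mm
δ_CD = -15900·648/(151.7·194000) = -0.35 mm
δ = Σδ_i = -0.2058 mm.

-0.206 mm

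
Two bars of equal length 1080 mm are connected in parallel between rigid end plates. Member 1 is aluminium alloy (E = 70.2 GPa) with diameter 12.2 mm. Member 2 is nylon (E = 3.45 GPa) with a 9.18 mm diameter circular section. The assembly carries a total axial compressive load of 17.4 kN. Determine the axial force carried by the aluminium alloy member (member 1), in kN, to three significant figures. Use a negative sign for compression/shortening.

-16.9 kN

A_1 = 116.9 mm².
A_2 = 66.19 mm².
Equal strain + equilibrium ⇒ each member carries load in proportion to AE: A₁E₁ = 8206000 N, A₂E₂ = 228300 N, ΣAE = 8435000 N.
F₁ = P·A₁E₁/ΣAE = -17400·8206000/8435000 = -16930 N.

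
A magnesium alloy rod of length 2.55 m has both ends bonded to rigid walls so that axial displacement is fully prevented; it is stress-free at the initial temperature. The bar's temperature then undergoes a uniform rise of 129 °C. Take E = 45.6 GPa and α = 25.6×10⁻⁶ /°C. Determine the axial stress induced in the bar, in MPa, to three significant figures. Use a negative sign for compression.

-151 MPa

Free thermal expansion αLΔT = 25.6e-6 · 2550 · 129 = 8.421 mm.
The walls impose strain ε = −(8.421)/2550 = -3.3024e-03; σ = Eε = 45600 · -3.3024e-03 = -150.6 MPa.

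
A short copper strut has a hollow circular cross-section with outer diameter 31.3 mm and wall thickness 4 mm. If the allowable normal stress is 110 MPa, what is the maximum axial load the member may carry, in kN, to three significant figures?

A = 343.1 mm².
P_max = σ_allow · A = 110 · 343.1 = 37740 N = 37.74 kN.

37.7 kN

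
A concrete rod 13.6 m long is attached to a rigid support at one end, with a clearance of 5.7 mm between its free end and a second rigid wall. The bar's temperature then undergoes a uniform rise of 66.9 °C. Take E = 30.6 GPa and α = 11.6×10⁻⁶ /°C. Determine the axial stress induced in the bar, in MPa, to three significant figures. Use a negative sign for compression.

-10.9 MPa

Free thermal expansion αLΔT = 11.6e-6 · 13600 · 66.9 = 10.55 mm.
The walls engage after the gap closes; constrained expansion = 10.55 − 5.7 = 4.854 mm.
The walls impose strain ε = −(4.854)/13600 = -3.5692e-04; σ = Eε = 30600 · -3.5692e-04 = -10.92 MPa.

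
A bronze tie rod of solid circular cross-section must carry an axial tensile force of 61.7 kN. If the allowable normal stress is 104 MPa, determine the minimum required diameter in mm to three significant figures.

Required area A ≥ P/σ_allow = 61700/104 = 593.3 mm².
For a solid circular section, d ≥ √(4A/π) = 27.48 mm.

27.5 mm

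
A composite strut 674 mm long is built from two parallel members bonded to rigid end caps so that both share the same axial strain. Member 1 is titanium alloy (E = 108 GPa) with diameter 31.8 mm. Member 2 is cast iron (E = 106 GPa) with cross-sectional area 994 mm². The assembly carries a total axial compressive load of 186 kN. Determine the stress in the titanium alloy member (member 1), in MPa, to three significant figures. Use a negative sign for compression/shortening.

-105 MPa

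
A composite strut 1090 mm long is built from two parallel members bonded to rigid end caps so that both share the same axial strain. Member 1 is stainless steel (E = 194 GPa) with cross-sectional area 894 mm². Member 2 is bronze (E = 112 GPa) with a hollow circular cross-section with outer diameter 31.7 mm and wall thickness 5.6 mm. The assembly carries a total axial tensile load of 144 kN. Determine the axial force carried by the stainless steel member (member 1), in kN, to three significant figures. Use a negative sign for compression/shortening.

A_2 = 459.2 mm².
Equal strain + equilibrium ⇒ each member carries load in proportion to AE: A₁E₁ = 173400000 N, A₂E₂ = 51430000 N, ΣAE = 224900000 N.
F₁ = P·A₁E₁/ΣAE = 144000·173400000/224900000 = 111100 N.

111 kN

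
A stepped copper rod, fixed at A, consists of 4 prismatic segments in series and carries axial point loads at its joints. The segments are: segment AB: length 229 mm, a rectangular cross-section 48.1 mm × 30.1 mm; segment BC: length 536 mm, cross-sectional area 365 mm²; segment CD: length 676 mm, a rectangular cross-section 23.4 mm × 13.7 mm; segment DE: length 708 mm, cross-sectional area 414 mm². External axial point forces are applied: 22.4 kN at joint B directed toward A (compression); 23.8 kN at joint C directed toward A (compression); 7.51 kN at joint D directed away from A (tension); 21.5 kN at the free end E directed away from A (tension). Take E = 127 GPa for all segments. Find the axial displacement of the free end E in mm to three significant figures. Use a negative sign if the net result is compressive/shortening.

Internal axial forces (sectioning from the free end, tension +): N_DE = 21.5 kN, N_CD = 29.01 kN, N_BC = 5.21 kN, N_AB = -17.19 kN.
A_AB = 1448 mm².
A_CD = 320.6 mm².
δ_AB = -17190·229/(1448·127000) = -0.02141 mm
δ_BC = 5210·536/(365·127000) = 0.06024 mm
δ_CD = 29010·676/(320.6·127000) = 0.4817 mm
δ_DE = 21500·708/(414·127000) = 0.2895 mm
δ = Σδ_i = 0.81 mm.

0.810 mm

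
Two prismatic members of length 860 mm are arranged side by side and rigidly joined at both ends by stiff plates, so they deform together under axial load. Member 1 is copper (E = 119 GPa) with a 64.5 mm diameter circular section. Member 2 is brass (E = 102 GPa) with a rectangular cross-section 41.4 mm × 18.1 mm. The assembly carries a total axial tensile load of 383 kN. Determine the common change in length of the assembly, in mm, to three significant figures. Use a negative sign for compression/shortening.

0.708 mm

A_1 = 3267 mm².
A_2 = 749.3 mm².
Equal strain + equilibrium ⇒ each member carries load in proportion to AE: A₁E₁ = 388800000 N, A₂E₂ = 76430000 N, ΣAE = 465300000 N.
δ = PL/ΣAE = 383000·860/465300000 = 0.7079 mm.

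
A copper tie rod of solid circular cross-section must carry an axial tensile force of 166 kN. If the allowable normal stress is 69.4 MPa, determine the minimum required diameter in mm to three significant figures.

55.2 mm

Required area A ≥ P/σ_allow = 166000/69.4 = 2392 mm².
For a solid circular section, d ≥ √(4A/π) = 55.19 mm.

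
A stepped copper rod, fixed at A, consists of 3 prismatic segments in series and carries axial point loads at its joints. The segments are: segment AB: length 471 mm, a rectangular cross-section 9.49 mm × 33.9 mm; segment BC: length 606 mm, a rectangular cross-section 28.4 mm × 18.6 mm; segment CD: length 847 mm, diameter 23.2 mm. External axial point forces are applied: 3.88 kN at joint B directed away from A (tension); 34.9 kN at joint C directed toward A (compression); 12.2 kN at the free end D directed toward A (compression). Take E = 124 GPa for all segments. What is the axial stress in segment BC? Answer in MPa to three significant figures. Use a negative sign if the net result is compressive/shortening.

-89.2 MPa

Internal axial forces (sectioning from the free end, tension +): N_CD = -12.2 kN, N_BC = -47.1 kN, N_AB = -43.22 kN.
A_BC = 528.2 mm².
σ_BC = N_BC/A_BC = -47100/528.2 = -89.16 MPa.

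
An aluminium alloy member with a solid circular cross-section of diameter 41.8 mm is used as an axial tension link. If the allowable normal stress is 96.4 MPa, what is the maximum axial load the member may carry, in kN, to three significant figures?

132 kN

A = 1372 mm².
P_max = σ_allow · A = 96.4 · 1372 = 132300 N = 132.3 kN.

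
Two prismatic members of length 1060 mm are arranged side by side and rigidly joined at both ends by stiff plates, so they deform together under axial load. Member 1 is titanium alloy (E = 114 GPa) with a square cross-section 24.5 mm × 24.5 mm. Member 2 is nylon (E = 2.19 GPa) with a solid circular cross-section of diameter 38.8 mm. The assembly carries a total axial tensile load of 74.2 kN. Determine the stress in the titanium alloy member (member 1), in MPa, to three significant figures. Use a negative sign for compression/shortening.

119 MPa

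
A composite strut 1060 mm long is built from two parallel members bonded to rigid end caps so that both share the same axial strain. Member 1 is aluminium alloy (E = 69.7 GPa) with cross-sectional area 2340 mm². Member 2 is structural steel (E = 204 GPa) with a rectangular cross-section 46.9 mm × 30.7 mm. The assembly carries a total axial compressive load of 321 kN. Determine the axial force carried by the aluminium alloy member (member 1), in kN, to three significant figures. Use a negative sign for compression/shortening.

A_2 = 1440 mm².
Equal strain + equilibrium ⇒ each member carries load in proportion to AE: A₁E₁ = 163100000 N, A₂E₂ = 293700000 N, ΣAE = 456800000 N.
F₁ = P·A₁E₁/ΣAE = -321000·163100000/456800000 = -114600 N.

-115 kN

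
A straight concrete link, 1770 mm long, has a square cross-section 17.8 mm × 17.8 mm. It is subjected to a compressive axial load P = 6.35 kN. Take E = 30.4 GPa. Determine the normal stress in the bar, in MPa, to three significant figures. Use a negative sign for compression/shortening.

A = 316.8 mm².
σ = N/A = -6350/316.8 = -20.04 MPa.

-20.0 MPa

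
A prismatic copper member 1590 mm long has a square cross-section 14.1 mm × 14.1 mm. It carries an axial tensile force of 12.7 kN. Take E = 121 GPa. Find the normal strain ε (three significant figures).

5.28e-04

A = 198.8 mm².
σ = N/A = 63.88 MPa; ε = σ/E = 63.88/121000 = 5.279e-04.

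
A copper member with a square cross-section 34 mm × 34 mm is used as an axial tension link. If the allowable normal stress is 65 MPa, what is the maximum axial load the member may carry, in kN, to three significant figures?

75.1 kN

A = 1156 mm².
P_max = σ_allow · A = 65 · 1156 = 75140 N = 75.14 kN.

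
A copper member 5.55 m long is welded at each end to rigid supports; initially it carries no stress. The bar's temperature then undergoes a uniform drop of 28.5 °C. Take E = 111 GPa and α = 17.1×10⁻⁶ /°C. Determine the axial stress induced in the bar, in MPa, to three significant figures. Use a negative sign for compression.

54.1 MPa

Free thermal expansion αLΔT = 17.1e-6 · 5550 · -28.5 = -2.705 mm.
The walls impose strain ε = −(-2.705)/5550 = 4.8735e-04; σ = Eε = 111000 · 4.8735e-04 = 54.1 MPa.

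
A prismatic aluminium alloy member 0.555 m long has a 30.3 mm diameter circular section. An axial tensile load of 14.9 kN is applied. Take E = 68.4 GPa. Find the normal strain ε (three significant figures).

3.02e-04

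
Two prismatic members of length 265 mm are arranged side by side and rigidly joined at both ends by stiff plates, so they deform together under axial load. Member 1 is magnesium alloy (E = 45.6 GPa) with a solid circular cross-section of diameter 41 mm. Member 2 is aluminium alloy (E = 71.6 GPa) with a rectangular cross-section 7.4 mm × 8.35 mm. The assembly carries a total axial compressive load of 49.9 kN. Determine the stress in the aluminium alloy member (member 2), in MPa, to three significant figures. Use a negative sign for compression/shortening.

-55.3 MPa

A_1 = 1320 mm².
A_2 = 61.79 mm².
Equal strain + equilibrium ⇒ each member carries load in proportion to AE: A₁E₁ = 60200000 N, A₂E₂ = 4424000 N, ΣAE = 64630000 N.
σ₂ = P·E₂/ΣAE = -49900·71600/64630000 = -55.28 MPa.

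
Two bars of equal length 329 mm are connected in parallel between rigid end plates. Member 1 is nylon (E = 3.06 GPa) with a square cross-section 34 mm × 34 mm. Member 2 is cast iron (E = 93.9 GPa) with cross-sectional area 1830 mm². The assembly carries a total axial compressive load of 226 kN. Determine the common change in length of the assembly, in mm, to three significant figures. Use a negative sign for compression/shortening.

A_1 = 1156 mm².
Equal strain + equilibrium ⇒ each member carries load in proportion to AE: A₁E₁ = 3537000 N, A₂E₂ = 171800000 N, ΣAE = 175400000 N.
δ = PL/ΣAE = -226000·329/175400000 = -0.424 mm.

-0.424 mm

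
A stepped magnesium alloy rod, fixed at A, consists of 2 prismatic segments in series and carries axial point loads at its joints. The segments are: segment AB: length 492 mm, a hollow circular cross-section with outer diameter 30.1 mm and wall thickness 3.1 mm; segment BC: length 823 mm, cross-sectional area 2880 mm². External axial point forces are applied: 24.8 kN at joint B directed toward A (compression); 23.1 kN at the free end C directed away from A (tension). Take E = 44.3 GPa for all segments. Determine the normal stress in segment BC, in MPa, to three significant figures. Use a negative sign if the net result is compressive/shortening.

8.02 MPa

Internal axial forces (sectioning from the free end, tension +): N_BC = 23.1 kN, N_AB = -1.7 kN.
σ_BC = N_BC/A_BC = 23100/2880 = 8.021 MPa.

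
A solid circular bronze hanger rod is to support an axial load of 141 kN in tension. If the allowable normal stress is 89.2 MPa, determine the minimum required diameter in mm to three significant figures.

Required area A ≥ P/σ_allow = 141000/89.2 = 1581 mm².
For a solid circular section, d ≥ √(4A/π) = 44.86 mm.

44.9 mm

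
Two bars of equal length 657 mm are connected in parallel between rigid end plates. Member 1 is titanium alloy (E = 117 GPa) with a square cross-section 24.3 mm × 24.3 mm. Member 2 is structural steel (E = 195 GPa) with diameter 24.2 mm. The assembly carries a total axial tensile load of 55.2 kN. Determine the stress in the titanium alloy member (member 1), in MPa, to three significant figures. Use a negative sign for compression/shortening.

40.7 MPa

A_1 = 590.5 mm².
A_2 = 460 mm².
Equal strain + equilibrium ⇒ each member carries load in proportion to AE: A₁E₁ = 69090000 N, A₂E₂ = 89690000 N, ΣAE = 158800000 N.
σ₁ = P·E₁/ΣAE = 55200·117000/158800000 = 40.68 MPa.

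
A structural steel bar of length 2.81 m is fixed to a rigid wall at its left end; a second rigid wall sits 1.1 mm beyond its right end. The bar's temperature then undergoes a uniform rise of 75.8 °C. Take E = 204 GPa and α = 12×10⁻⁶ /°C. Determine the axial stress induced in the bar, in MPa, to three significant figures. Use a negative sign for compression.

-106 MPa

Free thermal expansion αLΔT = 12e-6 · 2810 · 75.8 = 2.556 mm.
The walls engage after the gap closes; constrained expansion = 2.556 − 1.1 = 1.456 mm.
The walls impose strain ε = −(1.456)/2810 = -5.1814e-04; σ = Eε = 204000 · -5.1814e-04 = -105.7 MPa.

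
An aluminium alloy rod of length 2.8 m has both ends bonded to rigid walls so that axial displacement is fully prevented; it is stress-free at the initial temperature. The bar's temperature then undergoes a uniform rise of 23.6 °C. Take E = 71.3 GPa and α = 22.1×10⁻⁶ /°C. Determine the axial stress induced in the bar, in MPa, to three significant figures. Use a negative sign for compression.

Free thermal expansion αLΔT = 22.1e-6 · 2800 · 23.6 = 1.46 mm.
The walls impose strain ε = −(1.46)/2800 = -5.2156e-04; σ = Eε = 71300 · -5.2156e-04 = -37.19 MPa.

-37.2 MPa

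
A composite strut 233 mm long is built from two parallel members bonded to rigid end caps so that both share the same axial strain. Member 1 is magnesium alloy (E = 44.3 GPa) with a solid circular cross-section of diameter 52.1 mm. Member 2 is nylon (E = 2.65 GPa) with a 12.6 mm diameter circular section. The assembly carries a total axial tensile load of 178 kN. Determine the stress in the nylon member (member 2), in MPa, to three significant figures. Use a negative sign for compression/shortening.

4.98 MPa

A_1 = 2132 mm².
A_2 = 124.7 mm².
Equal strain + equilibrium ⇒ each member carries load in proportion to AE: A₁E₁ = 94440000 N, A₂E₂ = 330400 N, ΣAE = 94770000 N.
σ₂ = P·E₂/ΣAE = 178000·2650/94770000 = 4.977 MPa.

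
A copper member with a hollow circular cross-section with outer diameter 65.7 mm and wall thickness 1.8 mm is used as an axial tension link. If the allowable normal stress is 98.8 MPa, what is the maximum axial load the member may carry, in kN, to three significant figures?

A = 361.3 mm².
P_max = σ_allow · A = 98.8 · 361.3 = 35700 N = 35.7 kN.

35.7 kN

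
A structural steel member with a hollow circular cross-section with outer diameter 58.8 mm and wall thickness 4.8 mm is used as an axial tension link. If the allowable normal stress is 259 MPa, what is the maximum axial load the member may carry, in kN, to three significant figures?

A = 814.3 mm².
P_max = σ_allow · A = 259 · 814.3 = 210900 N = 210.9 kN.

211 kN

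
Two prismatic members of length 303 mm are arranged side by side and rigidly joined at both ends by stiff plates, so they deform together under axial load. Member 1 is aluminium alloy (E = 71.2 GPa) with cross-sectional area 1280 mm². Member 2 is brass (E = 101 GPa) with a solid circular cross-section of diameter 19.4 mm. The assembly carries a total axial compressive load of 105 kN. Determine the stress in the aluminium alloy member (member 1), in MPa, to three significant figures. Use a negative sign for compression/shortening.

A_2 = 295.6 mm².
Equal strain + equilibrium ⇒ each member carries load in proportion to AE: A₁E₁ = 91140000 N, A₂E₂ = 29850000 N, ΣAE = 121000000 N.
σ₁ = P·E₁/ΣAE = -105000·71200/121000000 = -61.79 MPa.

-61.8 MPa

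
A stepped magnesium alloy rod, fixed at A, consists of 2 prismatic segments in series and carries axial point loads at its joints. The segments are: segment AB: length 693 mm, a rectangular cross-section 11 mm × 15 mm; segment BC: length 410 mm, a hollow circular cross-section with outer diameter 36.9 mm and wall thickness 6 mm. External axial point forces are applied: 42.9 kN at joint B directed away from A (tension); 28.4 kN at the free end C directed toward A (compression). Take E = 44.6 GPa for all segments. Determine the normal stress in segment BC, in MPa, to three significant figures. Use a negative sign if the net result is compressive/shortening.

-48.8 MPa

Internal axial forces (sectioning from the free end, tension +): N_BC = -28.4 kN, N_AB = 14.5 kN.
A_BC = 582.5 mm².
σ_BC = N_BC/A_BC = -28400/582.5 = -48.76 MPa.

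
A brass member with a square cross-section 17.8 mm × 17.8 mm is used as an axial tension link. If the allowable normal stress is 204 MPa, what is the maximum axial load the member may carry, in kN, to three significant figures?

64.6 kN

A = 316.8 mm².
P_max = σ_allow · A = 204 · 316.8 = 64640 N = 64.64 kN.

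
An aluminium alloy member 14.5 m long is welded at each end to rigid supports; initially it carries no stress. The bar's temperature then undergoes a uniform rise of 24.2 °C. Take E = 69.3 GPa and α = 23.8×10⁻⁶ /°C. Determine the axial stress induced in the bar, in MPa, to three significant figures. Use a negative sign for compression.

Free thermal expansion αLΔT = 23.8e-6 · 14500 · 24.2 = 8.351 mm.
The walls impose strain ε = −(8.351)/14500 = -5.7596e-04; σ = Eε = 69300 · -5.7596e-04 = -39.91 MPa.

-39.9 MPa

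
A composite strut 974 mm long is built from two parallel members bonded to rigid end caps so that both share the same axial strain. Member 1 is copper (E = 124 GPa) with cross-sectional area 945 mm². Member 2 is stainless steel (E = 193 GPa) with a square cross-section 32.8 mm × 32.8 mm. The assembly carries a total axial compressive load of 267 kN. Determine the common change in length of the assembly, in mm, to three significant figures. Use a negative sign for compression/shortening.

-0.801 mm

A_2 = 1076 mm².
Equal strain + equilibrium ⇒ each member carries load in proportion to AE: A₁E₁ = 117200000 N, A₂E₂ = 207600000 N, ΣAE = 324800000 N.
δ = PL/ΣAE = -267000·974/324800000 = -0.8006 mm.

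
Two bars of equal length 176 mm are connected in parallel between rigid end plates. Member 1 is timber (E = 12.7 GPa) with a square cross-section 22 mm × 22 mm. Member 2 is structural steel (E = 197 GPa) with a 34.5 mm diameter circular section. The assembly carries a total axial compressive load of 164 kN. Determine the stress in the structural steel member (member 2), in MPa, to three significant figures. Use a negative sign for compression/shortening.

-170 MPa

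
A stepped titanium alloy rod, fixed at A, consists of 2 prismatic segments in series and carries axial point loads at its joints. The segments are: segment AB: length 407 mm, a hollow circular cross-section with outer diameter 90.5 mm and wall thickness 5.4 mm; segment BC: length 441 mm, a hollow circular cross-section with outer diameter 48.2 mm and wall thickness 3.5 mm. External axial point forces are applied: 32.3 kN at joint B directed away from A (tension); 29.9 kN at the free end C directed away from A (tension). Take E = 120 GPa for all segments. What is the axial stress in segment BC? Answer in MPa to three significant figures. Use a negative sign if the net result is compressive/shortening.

Internal axial forces (sectioning from the free end, tension +): N_BC = 29.9 kN, N_AB = 62.2 kN.
A_BC = 491.5 mm².
σ_BC = N_BC/A_BC = 29900/491.5 = 60.83 MPa.

60.8 MPa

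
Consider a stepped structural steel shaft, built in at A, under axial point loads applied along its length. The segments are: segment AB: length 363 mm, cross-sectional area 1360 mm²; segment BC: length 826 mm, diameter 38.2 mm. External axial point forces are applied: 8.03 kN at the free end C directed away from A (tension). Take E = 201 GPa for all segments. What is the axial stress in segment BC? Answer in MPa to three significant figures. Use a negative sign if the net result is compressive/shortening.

7.01 MPa

Internal axial forces (sectioning from the free end, tension +): N_BC = 8.03 kN, N_AB = 8.03 kN.
A_BC = 1146 mm².
σ_BC = N_BC/A_BC = 8030/1146 = 7.006 MPa.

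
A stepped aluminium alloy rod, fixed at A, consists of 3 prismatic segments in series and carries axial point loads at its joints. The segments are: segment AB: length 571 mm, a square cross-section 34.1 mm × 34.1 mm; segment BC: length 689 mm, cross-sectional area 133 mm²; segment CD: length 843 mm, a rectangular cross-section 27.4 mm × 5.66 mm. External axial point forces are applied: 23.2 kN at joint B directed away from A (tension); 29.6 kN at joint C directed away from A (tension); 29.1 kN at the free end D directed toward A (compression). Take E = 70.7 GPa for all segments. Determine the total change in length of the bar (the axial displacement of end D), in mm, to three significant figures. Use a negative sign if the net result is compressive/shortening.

Internal axial forces (sectioning from the free end, tension +): N_CD = -29.1 kN, N_BC = 0.5 kN, N_AB = 23.7 kN.
A_AB = 1163 mm².
A_CD = 155.1 mm².
δ_AB = 23700·571/(1163·70700) = 0.1646 mm
δ_BC = 500·689/(133·70700) = 0.03664 mm
δ_CD = -29100·843/(155.1·70700) = -2.237 mm
δ = Σδ_i = -2.036 mm.

-2.04 mm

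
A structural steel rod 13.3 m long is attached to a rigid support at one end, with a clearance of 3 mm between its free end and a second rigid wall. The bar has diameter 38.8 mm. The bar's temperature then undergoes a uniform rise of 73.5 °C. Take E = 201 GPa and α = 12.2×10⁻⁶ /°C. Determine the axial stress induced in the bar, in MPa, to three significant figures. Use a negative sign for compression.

-135 MPa

Free thermal expansion αLΔT = 12.2e-6 · 13300 · 73.5 = 11.93 mm.
The walls engage after the gap closes; constrained expansion = 11.93 − 3 = 8.926 mm.
The walls impose strain ε = −(8.926)/13300 = -6.7114e-04; σ = Eε = 201000 · -6.7114e-04 = -134.9 MPa.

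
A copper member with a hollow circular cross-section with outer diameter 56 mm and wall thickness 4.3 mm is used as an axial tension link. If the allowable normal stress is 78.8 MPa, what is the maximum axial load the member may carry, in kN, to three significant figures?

55.0 kN

A = 698.4 mm².
P_max = σ_allow · A = 78.8 · 698.4 = 55030 N = 55.03 kN.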